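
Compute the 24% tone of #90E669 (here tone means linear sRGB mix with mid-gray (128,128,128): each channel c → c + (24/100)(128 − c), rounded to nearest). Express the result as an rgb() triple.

#90E669 is rgb(144, 230, 105).
A 24% tone moves each channel 24% toward 128:
  R: 144 + 0.24×(128−144) = 144 − 3.84 = 140.16 → 140
  G: 230 + 0.24×(128−230) = 230 − 24.48 = 205.52 → 206
  B: 105 + 0.24×(128−105) = 105 + 5.52 = 110.52 → 111

rgb(140, 206, 111)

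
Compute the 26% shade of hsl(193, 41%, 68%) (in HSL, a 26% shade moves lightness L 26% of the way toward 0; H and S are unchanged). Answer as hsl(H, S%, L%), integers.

hsl(193, 41%, 50%)

L moves 26% from 68 toward 0: 68 − 17.68 = 50.32 → 50.
H and S are unchanged.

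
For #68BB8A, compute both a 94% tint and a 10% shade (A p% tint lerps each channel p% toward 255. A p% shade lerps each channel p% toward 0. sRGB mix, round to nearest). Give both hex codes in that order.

#68BB8A is rgb(104, 187, 138).
94% tint:
  R: 104 + 0.94×(255−104) = 104 + 141.94 = 245.94 → 246
  G: 187 + 63.92 = 250.92 → 251
  B: 138 + 0.94×(255−138) = 138 + 109.98 = 247.98 → 248
  → #F6FBF8
10% shade:
  R: 104 − 10.4 = 93.6 → 94
  G: 187 + 0.1×(0−187) = 187 − 18.7 = 168.3 → 168
  B: 138 + 0.1×(0−138) = 138 − 13.8 = 124.2 → 124
  → #5EA87C

#F6FBF8, #5EA87C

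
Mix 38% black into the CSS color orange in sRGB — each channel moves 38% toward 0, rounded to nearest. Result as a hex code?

CSS orange is rgb(255, 165, 0).
Lerp each channel 38% toward 0:
  R: 255 + 0.38×(0−255) = 255 − 96.9 = 158.1 → 158
  G: 165 + 0.38×(0−165) = 165 − 62.7 = 102.3 → 102
  B: 0 + 0.38×(0−0) = 0 + 0 = 0 → 0
rgb(158, 102, 0) = #9E6600.

#9E6600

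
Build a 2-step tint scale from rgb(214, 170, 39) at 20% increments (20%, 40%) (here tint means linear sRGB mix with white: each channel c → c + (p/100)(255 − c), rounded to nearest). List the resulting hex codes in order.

20%: (214 + 8.2 = 222.2→222, 170 + 17 = 187→187, 39 + 43.2 = 82.2→82) → #debb52
40%: (214 + 16.4 = 230.4→230, 170 + 34 = 204→204, 39 + 86.4 = 125.4→125) → #e6cc7d

#debb52, #e6cc7d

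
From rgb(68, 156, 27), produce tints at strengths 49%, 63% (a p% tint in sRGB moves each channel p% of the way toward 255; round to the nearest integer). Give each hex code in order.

#a0cd8b, #badaab

49%: (68 + 91.63 = 159.63→160, 156 + 48.51 = 204.51→205, 27 + 111.72 = 138.72→139) → #a0cd8b
63%: (68 + 117.81 = 185.81→186, 156 + 62.37 = 218.37→218, 27 + 143.64 = 170.64→171) → #badaab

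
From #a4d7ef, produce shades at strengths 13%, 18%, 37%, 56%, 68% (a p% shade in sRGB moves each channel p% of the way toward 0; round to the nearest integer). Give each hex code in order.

#a4d7ef is rgb(164, 215, 239).
13%: (164 − 21.32 = 142.68→143, 215 − 27.95 = 187.05→187, 239 − 31.07 = 207.93→208) → #8fbbd0
18%: (164 − 29.52 = 134.48→134, 215 − 38.7 = 176.3→176, 239 − 43.02 = 195.98→196) → #86b0c4
37%: (164 − 60.68 = 103.32→103, 215 − 79.55 = 135.45→135, 239 − 88.43 = 150.57→151) → #678797
56%: (164 − 91.84 = 72.16→72, 215 − 120.4 = 94.6→95, 239 − 133.84 = 105.16→105) → #485f69
68%: (164 − 111.52 = 52.48→52, 215 − 146.2 = 68.8→69, 239 − 162.52 = 76.48→76) → #34454c

#8fbbd0, #86b0c4, #678797, #485f69, #34454c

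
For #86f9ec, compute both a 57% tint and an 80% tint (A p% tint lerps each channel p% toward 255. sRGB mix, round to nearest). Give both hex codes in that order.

#cbfcf7, #e7fefb

#86f9ec is rgb(134, 249, 236).
57% tint:
  R: 134 + 68.97 = 202.97 → 203
  G: 249 + 3.42 = 252.42 → 252
  B: 236 + 0.57×(255−236) = 236 + 10.83 = 246.83 → 247
  → #cbfcf7
80% tint:
  R: 134 + 0.8×(255−134) = 134 + 96.8 = 230.8 → 231
  G: 249 + 0.8×(255−249) = 249 + 4.8 = 253.8 → 254
  B: 236 + 0.8×(255−236) = 236 + 15.2 = 251.2 → 251
  → #e7fefb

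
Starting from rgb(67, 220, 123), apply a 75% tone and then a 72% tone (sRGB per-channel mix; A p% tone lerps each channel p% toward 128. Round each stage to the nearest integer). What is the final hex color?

Lerp each channel 75% toward 128:
  R: 67 + 0.75×(128−67) = 67 + 45.75 = 112.75 → 113
  G: 220 + 0.75×(128−220) = 220 − 69 = 151 → 151
  B: 123 + 0.75×(128−123) = 123 + 3.75 = 126.75 → 127
After the tone: rgb(113, 151, 127) = #71977F.
Per channel, c → c + 0.72(128 − c):
  R: 113 + 0.72×(128−113) = 113 + 10.8 = 123.8 → 124
  G: 151 − 16.56 = 134.44 → 134
  B: 127 + 0.72×(128−127) = 127 + 0.72 = 127.72 → 128
rgb(124, 134, 128) = #7C8680.

#7C8680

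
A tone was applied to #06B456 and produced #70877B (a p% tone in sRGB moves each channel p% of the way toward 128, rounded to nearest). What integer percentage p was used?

#06B456 is rgb(6, 180, 86); #70877B is rgb(112, 135, 123).
On the R channel (widest range): 112 ≈ 6 + (p/100)(128 − 6), so p ≈ 100×(112 − 6)/(128 − 6) = 10600/122 = 86.89.
p = 87 reproduces all three channels after rounding.

87%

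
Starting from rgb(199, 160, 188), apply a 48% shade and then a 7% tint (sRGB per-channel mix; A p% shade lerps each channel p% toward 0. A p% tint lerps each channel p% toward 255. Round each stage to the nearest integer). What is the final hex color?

#725F6D

Lerp each channel 48% toward 0:
  R: 199 − 95.52 = 103.48 → 103
  G: 160 + 0.48×(0−160) = 160 − 76.8 = 83.2 → 83
  B: 188 − 90.24 = 97.76 → 98
After the shade: rgb(103, 83, 98) = #675362.
Lerp each channel 7% toward 255:
  R: 103 + 0.07×(255−103) = 103 + 10.64 = 113.64 → 114
  G: 83 + 0.07×(255−83) = 83 + 12.04 = 95.04 → 95
  B: 98 + 0.07×(255−98) = 98 + 10.99 = 108.99 → 109
rgb(114, 95, 109) = #725F6D.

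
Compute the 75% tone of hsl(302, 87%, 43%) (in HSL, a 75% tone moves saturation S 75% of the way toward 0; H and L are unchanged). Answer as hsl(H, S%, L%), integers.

S moves 75% from 87 toward 0: 87 − 65.25 = 21.75 → 22.
H and L are unchanged.

hsl(302, 22%, 43%)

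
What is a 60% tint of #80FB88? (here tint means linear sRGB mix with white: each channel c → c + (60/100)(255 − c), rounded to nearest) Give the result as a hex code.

#80FB88 is rgb(128, 251, 136).
Per channel, c → c + 0.6(255 − c):
  R: 128 + 0.6×(255−128) = 128 + 76.2 = 204.2 → 204
  G: 251 + 0.6×(255−251) = 251 + 2.4 = 253.4 → 253
  B: 136 + 0.6×(255−136) = 136 + 71.4 = 207.4 → 207
rgb(204, 253, 207) = #CCFDCF.

#CCFDCF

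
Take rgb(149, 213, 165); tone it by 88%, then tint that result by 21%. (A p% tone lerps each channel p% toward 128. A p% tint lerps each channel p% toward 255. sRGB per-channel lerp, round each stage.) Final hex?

Per channel, c → c + 0.88(128 − c):
  R: 149 + 0.88×(128−149) = 149 − 18.48 = 130.52 → 131
  G: 213 + 0.88×(128−213) = 213 − 74.8 = 138.2 → 138
  B: 165 + 0.88×(128−165) = 165 − 32.56 = 132.44 → 132
After the tone: rgb(131, 138, 132) = #838A84.
Lerp each channel 21% toward 255:
  R: 131 + 26.04 = 157.04 → 157
  G: 138 + 24.57 = 162.57 → 163
  B: 132 + 25.83 = 157.83 → 158
rgb(157, 163, 158) = #9DA39E.

#9DA39E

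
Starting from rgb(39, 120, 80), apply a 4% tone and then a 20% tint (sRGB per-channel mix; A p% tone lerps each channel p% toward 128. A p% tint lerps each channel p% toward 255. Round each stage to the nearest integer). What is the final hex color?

Per channel, c → c + 0.04(128 − c):
  R: 39 + 0.04×(128−39) = 39 + 3.56 = 42.56 → 43
  G: 120 + 0.04×(128−120) = 120 + 0.32 = 120.32 → 120
  B: 80 + 1.92 = 81.92 → 82
After the tone: rgb(43, 120, 82) = #2B7852.
Lerp each channel 20% toward 255:
  R: 43 + 0.2×(255−43) = 43 + 42.4 = 85.4 → 85
  G: 120 + 0.2×(255−120) = 120 + 27 = 147 → 147
  B: 82 + 0.2×(255−82) = 82 + 34.6 = 116.6 → 117
rgb(85, 147, 117) = #559375.

#559375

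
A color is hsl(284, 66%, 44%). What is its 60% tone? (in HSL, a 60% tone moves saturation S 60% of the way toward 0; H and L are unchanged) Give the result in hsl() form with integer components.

hsl(284, 26%, 44%)

S moves 60% from 66 toward 0: 66 − 39.6 = 26.4 → 26.
H and L are unchanged.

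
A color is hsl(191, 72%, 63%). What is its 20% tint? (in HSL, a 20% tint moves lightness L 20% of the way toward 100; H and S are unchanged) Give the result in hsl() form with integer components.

L moves 20% from 63 toward 100: 63 + 7.4 = 70.4 → 70.
H and S are unchanged.

hsl(191, 72%, 70%)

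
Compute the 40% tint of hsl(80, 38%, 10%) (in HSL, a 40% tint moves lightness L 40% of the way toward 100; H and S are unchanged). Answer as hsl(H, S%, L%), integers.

L moves 40% from 10 toward 100: 10 + 36 = 46 → 46.
H and S are unchanged.

hsl(80, 38%, 46%)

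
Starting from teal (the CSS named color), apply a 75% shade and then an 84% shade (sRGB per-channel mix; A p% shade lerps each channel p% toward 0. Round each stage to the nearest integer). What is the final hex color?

CSS teal is rgb(0, 128, 128).
Per channel, c → c + 0.75(0 − c):
  R: 0 + 0 = 0 → 0
  G: 128 + 0.75×(0−128) = 128 − 96 = 32 → 32
  B: 128 − 96 = 32 → 32
After the shade: rgb(0, 32, 32) = #002020.
Per channel, c → c + 0.84(0 − c):
  R: 0 + 0.84×(0−0) = 0 + 0 = 0 → 0
  G: 32 − 26.88 = 5.12 → 5
  B: 32 + 0.84×(0−32) = 32 − 26.88 = 5.12 → 5
rgb(0, 5, 5) = #000505.

#000505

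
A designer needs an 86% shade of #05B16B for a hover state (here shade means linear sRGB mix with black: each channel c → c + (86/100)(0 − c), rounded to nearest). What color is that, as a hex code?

#01190F

#05B16B is rgb(5, 177, 107).
Per channel, c → c + 0.86(0 − c):
  R: 5 + 0.86×(0−5) = 5 − 4.3 = 0.7 → 1
  G: 177 − 152.22 = 24.78 → 25
  B: 107 − 92.02 = 14.98 → 15
rgb(1, 25, 15) = #01190F.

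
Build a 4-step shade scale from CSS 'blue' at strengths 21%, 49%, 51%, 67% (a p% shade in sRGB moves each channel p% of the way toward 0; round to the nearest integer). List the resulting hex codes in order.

CSS blue is rgb(0, 0, 255).
21%: (0→0, 0→0, 255 − 53.55 = 201.45→201) → #0000C9
49%: (0→0, 0→0, 255 − 124.95 = 130.05→130) → #000082
51%: (0→0, 0→0, 255 − 130.05 = 124.95→125) → #00007D
67%: (0→0, 0→0, 255 − 170.85 = 84.15→84) → #000054

#0000C9, #000082, #00007D, #000054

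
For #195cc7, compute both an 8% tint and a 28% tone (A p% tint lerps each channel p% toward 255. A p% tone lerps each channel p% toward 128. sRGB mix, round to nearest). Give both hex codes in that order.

#195cc7 is rgb(25, 92, 199).
8% tint:
  R: 25 + 0.08×(255−25) = 25 + 18.4 = 43.4 → 43
  G: 92 + 0.08×(255−92) = 92 + 13.04 = 105.04 → 105
  B: 199 + 0.08×(255−199) = 199 + 4.48 = 203.48 → 203
  → #2b69cb
28% tone:
  R: 25 + 28.84 = 53.84 → 54
  G: 92 + 0.28×(128−92) = 92 + 10.08 = 102.08 → 102
  B: 199 − 19.88 = 179.12 → 179
  → #3666b3

#2b69cb, #3666b3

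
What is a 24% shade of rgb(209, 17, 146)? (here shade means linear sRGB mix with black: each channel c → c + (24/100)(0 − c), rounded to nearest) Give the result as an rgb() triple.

rgb(159, 13, 111)

Per channel, c → c + 0.24(0 − c):
  R: 209 + 0.24×(0−209) = 209 − 50.16 = 158.84 → 159
  G: 17 + 0.24×(0−17) = 17 − 4.08 = 12.92 → 13
  B: 146 + 0.24×(0−146) = 146 − 35.04 = 110.96 → 111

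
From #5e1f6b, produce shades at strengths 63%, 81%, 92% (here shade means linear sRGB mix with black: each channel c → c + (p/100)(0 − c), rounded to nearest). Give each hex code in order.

#5e1f6b is rgb(94, 31, 107).
63%: (94 − 59.22 = 34.78→35, 31 − 19.53 = 11.47→11, 107 − 67.41 = 39.59→40) → #230b28
81%: (94 − 76.14 = 17.86→18, 31 − 25.11 = 5.89→6, 107 − 86.67 = 20.33→20) → #120614
92%: (94 − 86.48 = 7.52→8, 31 − 28.52 = 2.48→2, 107 − 98.44 = 8.56→9) → #080209

#230b28, #120614, #080209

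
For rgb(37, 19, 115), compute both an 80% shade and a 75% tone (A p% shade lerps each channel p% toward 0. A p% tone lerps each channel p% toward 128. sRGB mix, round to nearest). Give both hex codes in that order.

80% shade:
  R: 37 + 0.8×(0−37) = 37 − 29.6 = 7.4 → 7
  G: 19 + 0.8×(0−19) = 19 − 15.2 = 3.8 → 4
  B: 115 + 0.8×(0−115) = 115 − 92 = 23 → 23
  → #070417
75% tone:
  R: 37 + 0.75×(128−37) = 37 + 68.25 = 105.25 → 105
  G: 19 + 0.75×(128−19) = 19 + 81.75 = 100.75 → 101
  B: 115 + 0.75×(128−115) = 115 + 9.75 = 124.75 → 125
  → #69657D

#070417, #69657D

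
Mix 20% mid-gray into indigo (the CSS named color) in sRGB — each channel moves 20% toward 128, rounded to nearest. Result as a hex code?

CSS indigo is rgb(75, 0, 130).
Lerp each channel 20% toward 128:
  R: 75 + 0.2×(128−75) = 75 + 10.6 = 85.6 → 86
  G: 0 + 0.2×(128−0) = 0 + 25.6 = 25.6 → 26
  B: 130 + 0.2×(128−130) = 130 − 0.4 = 129.6 → 130
rgb(86, 26, 130) = #561A82.

#561A82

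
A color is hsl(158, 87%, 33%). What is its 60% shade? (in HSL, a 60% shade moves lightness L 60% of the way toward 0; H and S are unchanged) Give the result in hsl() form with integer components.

L moves 60% from 33 toward 0: 33 − 19.8 = 13.2 → 13.
H and S are unchanged.

hsl(158, 87%, 13%)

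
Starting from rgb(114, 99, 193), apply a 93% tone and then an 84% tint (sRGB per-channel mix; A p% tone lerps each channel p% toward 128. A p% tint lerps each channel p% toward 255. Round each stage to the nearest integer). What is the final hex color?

Lerp each channel 93% toward 128:
  R: 114 + 13.02 = 127.02 → 127
  G: 99 + 26.97 = 125.97 → 126
  B: 193 + 0.93×(128−193) = 193 − 60.45 = 132.55 → 133
After the tone: rgb(127, 126, 133) = #7f7e85.
Lerp each channel 84% toward 255:
  R: 127 + 0.84×(255−127) = 127 + 107.52 = 234.52 → 235
  G: 126 + 108.36 = 234.36 → 234
  B: 133 + 0.84×(255−133) = 133 + 102.48 = 235.48 → 235
rgb(235, 234, 235) = #ebeaeb.

#ebeaeb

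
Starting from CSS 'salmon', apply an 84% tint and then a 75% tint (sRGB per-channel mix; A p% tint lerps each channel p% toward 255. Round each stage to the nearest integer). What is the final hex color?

#FFFAF9

CSS salmon is rgb(250, 128, 114).
An 84% tint moves each channel 84% toward 255:
  R: 250 + 0.84×(255−250) = 250 + 4.2 = 254.2 → 254
  G: 128 + 0.84×(255−128) = 128 + 106.68 = 234.68 → 235
  B: 114 + 0.84×(255−114) = 114 + 118.44 = 232.44 → 232
After the tint: rgb(254, 235, 232) = #FEEBE8.
Per channel, c → c + 0.75(255 − c):
  R: 254 + 0.75×(255−254) = 254 + 0.75 = 254.75 → 255
  G: 235 + 0.75×(255−235) = 235 + 15 = 250 → 250
  B: 232 + 0.75×(255−232) = 232 + 17.25 = 249.25 → 249
rgb(255, 250, 249) = #FFFAF9.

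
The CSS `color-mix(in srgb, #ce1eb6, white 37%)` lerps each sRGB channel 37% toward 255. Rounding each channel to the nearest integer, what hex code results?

#ce1eb6 is rgb(206, 30, 182).
Per channel, c → c + 0.37(255 − c):
  R: 206 + 18.13 = 224.13 → 224
  G: 30 + 0.37×(255−30) = 30 + 83.25 = 113.25 → 113
  B: 182 + 27.01 = 209.01 → 209
rgb(224, 113, 209) = #e071d1.

#e071d1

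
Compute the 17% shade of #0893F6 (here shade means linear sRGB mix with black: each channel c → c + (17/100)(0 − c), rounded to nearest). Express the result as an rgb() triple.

rgb(7, 122, 204)

#0893F6 is rgb(8, 147, 246).
A 17% shade moves each channel 17% toward 0:
  R: 8 + 0.17×(0−8) = 8 − 1.36 = 6.64 → 7
  G: 147 − 24.99 = 122.01 → 122
  B: 246 + 0.17×(0−246) = 246 − 41.82 = 204.18 → 204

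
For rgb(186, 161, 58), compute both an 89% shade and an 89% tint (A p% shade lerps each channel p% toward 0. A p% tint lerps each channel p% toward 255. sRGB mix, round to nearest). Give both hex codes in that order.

#141206, #f7f5e9

89% shade:
  R: 186 − 165.54 = 20.46 → 20
  G: 161 + 0.89×(0−161) = 161 − 143.29 = 17.71 → 18
  B: 58 − 51.62 = 6.38 → 6
  → #141206
89% tint:
  R: 186 + 0.89×(255−186) = 186 + 61.41 = 247.41 → 247
  G: 161 + 83.66 = 244.66 → 245
  B: 58 + 175.33 = 233.33 → 233
  → #f7f5e9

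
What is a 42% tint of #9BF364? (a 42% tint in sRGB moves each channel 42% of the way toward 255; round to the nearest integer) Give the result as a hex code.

#9BF364 is rgb(155, 243, 100).
A 42% tint moves each channel 42% toward 255:
  R: 155 + 0.42×(255−155) = 155 + 42 = 197 → 197
  G: 243 + 0.42×(255−243) = 243 + 5.04 = 248.04 → 248
  B: 100 + 0.42×(255−100) = 100 + 65.1 = 165.1 → 165
rgb(197, 248, 165) = #C5F8A5.

#C5F8A5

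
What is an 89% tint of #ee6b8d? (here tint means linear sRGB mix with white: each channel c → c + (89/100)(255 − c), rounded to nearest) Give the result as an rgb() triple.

#ee6b8d is rgb(238, 107, 141).
An 89% tint moves each channel 89% toward 255:
  R: 238 + 15.13 = 253.13 → 253
  G: 107 + 0.89×(255−107) = 107 + 131.72 = 238.72 → 239
  B: 141 + 0.89×(255−141) = 141 + 101.46 = 242.46 → 242

rgb(253, 239, 242)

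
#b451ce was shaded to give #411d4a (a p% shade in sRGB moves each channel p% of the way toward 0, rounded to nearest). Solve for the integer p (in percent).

64%

#b451ce is rgb(180, 81, 206); #411d4a is rgb(65, 29, 74).
On the B channel (widest range): 74 ≈ 206 + (p/100)(0 − 206), so p ≈ 100×(74 − 206)/(0 − 206) = -13200/-206 = 64.08.
p = 64 reproduces all three channels after rounding.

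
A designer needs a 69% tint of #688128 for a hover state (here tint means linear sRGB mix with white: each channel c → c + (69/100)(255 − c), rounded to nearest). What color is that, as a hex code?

#688128 is rgb(104, 129, 40).
Per channel, c → c + 0.69(255 − c):
  R: 104 + 0.69×(255−104) = 104 + 104.19 = 208.19 → 208
  G: 129 + 86.94 = 215.94 → 216
  B: 40 + 0.69×(255−40) = 40 + 148.35 = 188.35 → 188
rgb(208, 216, 188) = #D0D8BC.

#D0D8BC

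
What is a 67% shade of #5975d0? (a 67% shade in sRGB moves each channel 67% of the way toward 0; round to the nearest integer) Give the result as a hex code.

#5975d0 is rgb(89, 117, 208).
Lerp each channel 67% toward 0:
  R: 89 + 0.67×(0−89) = 89 − 59.63 = 29.37 → 29
  G: 117 + 0.67×(0−117) = 117 − 78.39 = 38.61 → 39
  B: 208 + 0.67×(0−208) = 208 − 139.36 = 68.64 → 69
rgb(29, 39, 69) = #1d2745.

#1d2745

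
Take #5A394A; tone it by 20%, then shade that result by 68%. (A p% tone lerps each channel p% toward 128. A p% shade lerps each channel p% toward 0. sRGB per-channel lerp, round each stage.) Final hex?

#5A394A is rgb(90, 57, 74).
A 20% tone moves each channel 20% toward 128:
  R: 90 + 7.6 = 97.6 → 98
  G: 57 + 0.2×(128−57) = 57 + 14.2 = 71.2 → 71
  B: 74 + 10.8 = 84.8 → 85
After the tone: rgb(98, 71, 85) = #624755.
Lerp each channel 68% toward 0:
  R: 98 − 66.64 = 31.36 → 31
  G: 71 + 0.68×(0−71) = 71 − 48.28 = 22.72 → 23
  B: 85 + 0.68×(0−85) = 85 − 57.8 = 27.2 → 27
rgb(31, 23, 27) = #1F171B.

#1F171B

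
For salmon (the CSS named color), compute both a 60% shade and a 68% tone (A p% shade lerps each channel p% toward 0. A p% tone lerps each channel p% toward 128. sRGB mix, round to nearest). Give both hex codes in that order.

CSS salmon is rgb(250, 128, 114).
60% shade:
  R: 250 + 0.6×(0−250) = 250 − 150 = 100 → 100
  G: 128 + 0.6×(0−128) = 128 − 76.8 = 51.2 → 51
  B: 114 + 0.6×(0−114) = 114 − 68.4 = 45.6 → 46
  → #64332E
68% tone:
  R: 250 + 0.68×(128−250) = 250 − 82.96 = 167.04 → 167
  G: 128 + 0 = 128 → 128
  B: 114 + 9.52 = 123.52 → 124
  → #A7807C

#64332E, #A7807C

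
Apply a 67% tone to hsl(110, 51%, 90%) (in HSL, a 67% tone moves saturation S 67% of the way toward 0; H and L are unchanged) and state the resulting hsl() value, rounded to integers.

hsl(110, 17%, 90%)

S moves 67% from 51 toward 0: 51 − 34.17 = 16.83 → 17.
H and L are unchanged.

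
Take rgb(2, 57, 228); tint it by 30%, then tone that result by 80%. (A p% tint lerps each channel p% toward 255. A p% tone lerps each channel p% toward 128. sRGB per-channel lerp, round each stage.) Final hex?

#767e96

A 30% tint moves each channel 30% toward 255:
  R: 2 + 75.9 = 77.9 → 78
  G: 57 + 59.4 = 116.4 → 116
  B: 228 + 8.1 = 236.1 → 236
After the tint: rgb(78, 116, 236) = #4e74ec.
Lerp each channel 80% toward 128:
  R: 78 + 0.8×(128−78) = 78 + 40 = 118 → 118
  G: 116 + 0.8×(128−116) = 116 + 9.6 = 125.6 → 126
  B: 236 + 0.8×(128−236) = 236 − 86.4 = 149.6 → 150
rgb(118, 126, 150) = #767e96.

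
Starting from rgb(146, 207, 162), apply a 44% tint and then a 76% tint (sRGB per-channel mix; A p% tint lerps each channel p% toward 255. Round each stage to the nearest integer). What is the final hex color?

#F0F9F3

A 44% tint moves each channel 44% toward 255:
  R: 146 + 0.44×(255−146) = 146 + 47.96 = 193.96 → 194
  G: 207 + 21.12 = 228.12 → 228
  B: 162 + 40.92 = 202.92 → 203
After the tint: rgb(194, 228, 203) = #C2E4CB.
A 76% tint moves each channel 76% toward 255:
  R: 194 + 0.76×(255−194) = 194 + 46.36 = 240.36 → 240
  G: 228 + 20.52 = 248.52 → 249
  B: 203 + 0.76×(255−203) = 203 + 39.52 = 242.52 → 243
rgb(240, 249, 243) = #F0F9F3.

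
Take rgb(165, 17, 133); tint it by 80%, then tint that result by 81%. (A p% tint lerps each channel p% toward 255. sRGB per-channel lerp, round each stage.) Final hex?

#fcf6fa

An 80% tint moves each channel 80% toward 255:
  R: 165 + 72 = 237 → 237
  G: 17 + 0.8×(255−17) = 17 + 190.4 = 207.4 → 207
  B: 133 + 0.8×(255−133) = 133 + 97.6 = 230.6 → 231
After the tint: rgb(237, 207, 231) = #edcfe7.
An 81% tint moves each channel 81% toward 255:
  R: 237 + 0.81×(255−237) = 237 + 14.58 = 251.58 → 252
  G: 207 + 0.81×(255−207) = 207 + 38.88 = 245.88 → 246
  B: 231 + 0.81×(255−231) = 231 + 19.44 = 250.44 → 250
rgb(252, 246, 250) = #fcf6fa.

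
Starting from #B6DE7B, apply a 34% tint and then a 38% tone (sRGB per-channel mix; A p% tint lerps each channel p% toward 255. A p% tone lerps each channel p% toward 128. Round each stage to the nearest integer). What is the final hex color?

#B1C199

#B6DE7B is rgb(182, 222, 123).
Per channel, c → c + 0.34(255 − c):
  R: 182 + 24.82 = 206.82 → 207
  G: 222 + 0.34×(255−222) = 222 + 11.22 = 233.22 → 233
  B: 123 + 0.34×(255−123) = 123 + 44.88 = 167.88 → 168
After the tint: rgb(207, 233, 168) = #CFE9A8.
Per channel, c → c + 0.38(128 − c):
  R: 207 − 30.02 = 176.98 → 177
  G: 233 + 0.38×(128−233) = 233 − 39.9 = 193.1 → 193
  B: 168 − 15.2 = 152.8 → 153
rgb(177, 193, 153) = #B1C199.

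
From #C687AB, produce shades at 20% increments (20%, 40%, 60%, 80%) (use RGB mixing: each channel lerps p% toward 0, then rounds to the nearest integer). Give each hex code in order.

#9E6C89, #775167, #4F3644, #281B22

#C687AB is rgb(198, 135, 171).
20%: (198 − 39.6 = 158.4→158, 135 − 27 = 108→108, 171 − 34.2 = 136.8→137) → #9E6C89
40%: (198 − 79.2 = 118.8→119, 135 − 54 = 81→81, 171 − 68.4 = 102.6→103) → #775167
60%: (198 − 118.8 = 79.2→79, 135 − 81 = 54→54, 171 − 102.6 = 68.4→68) → #4F3644
80%: (198 − 158.4 = 39.6→40, 135 − 108 = 27→27, 171 − 136.8 = 34.2→34) → #281B22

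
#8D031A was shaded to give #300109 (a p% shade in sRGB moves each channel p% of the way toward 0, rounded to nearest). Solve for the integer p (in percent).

#8D031A is rgb(141, 3, 26); #300109 is rgb(48, 1, 9).
On the R channel (widest range): 48 ≈ 141 + (p/100)(0 − 141), so p ≈ 100×(48 − 141)/(0 − 141) = -9300/-141 = 65.96.
p = 66 reproduces all three channels after rounding.

66%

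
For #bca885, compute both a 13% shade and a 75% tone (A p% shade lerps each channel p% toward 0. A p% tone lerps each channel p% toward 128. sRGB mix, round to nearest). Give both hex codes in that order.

#a49274, #8f8a81

#bca885 is rgb(188, 168, 133).
13% shade:
  R: 188 + 0.13×(0−188) = 188 − 24.44 = 163.56 → 164
  G: 168 + 0.13×(0−168) = 168 − 21.84 = 146.16 → 146
  B: 133 − 17.29 = 115.71 → 116
  → #a49274
75% tone:
  R: 188 − 45 = 143 → 143
  G: 168 − 30 = 138 → 138
  B: 133 + 0.75×(128−133) = 133 − 3.75 = 129.25 → 129
  → #8f8a81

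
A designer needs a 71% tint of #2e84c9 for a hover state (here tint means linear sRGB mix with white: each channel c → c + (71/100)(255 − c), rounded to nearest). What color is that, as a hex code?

#2e84c9 is rgb(46, 132, 201).
Per channel, c → c + 0.71(255 − c):
  R: 46 + 148.39 = 194.39 → 194
  G: 132 + 0.71×(255−132) = 132 + 87.33 = 219.33 → 219
  B: 201 + 0.71×(255−201) = 201 + 38.34 = 239.34 → 239
rgb(194, 219, 239) = #c2dbef.

#c2dbef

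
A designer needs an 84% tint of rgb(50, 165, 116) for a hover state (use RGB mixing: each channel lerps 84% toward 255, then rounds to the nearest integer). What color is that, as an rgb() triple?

rgb(222, 241, 233)

Lerp each channel 84% toward 255:
  R: 50 + 172.2 = 222.2 → 222
  G: 165 + 75.6 = 240.6 → 241
  B: 116 + 0.84×(255−116) = 116 + 116.76 = 232.76 → 233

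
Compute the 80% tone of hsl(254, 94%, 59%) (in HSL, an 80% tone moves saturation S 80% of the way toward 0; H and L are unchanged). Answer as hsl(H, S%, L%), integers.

S moves 80% from 94 toward 0: 94 − 75.2 = 18.8 → 19.
H and L are unchanged.

hsl(254, 19%, 59%)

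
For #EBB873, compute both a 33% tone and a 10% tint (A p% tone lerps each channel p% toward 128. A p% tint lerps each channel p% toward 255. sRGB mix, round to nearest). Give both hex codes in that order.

#EBB873 is rgb(235, 184, 115).
33% tone:
  R: 235 − 35.31 = 199.69 → 200
  G: 184 + 0.33×(128−184) = 184 − 18.48 = 165.52 → 166
  B: 115 + 4.29 = 119.29 → 119
  → #C8A677
10% tint:
  R: 235 + 2 = 237 → 237
  G: 184 + 7.1 = 191.1 → 191
  B: 115 + 0.1×(255−115) = 115 + 14 = 129 → 129
  → #EDBF81

#C8A677, #EDBF81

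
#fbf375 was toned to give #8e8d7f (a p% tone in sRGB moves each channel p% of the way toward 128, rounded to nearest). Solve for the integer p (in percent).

89%

#fbf375 is rgb(251, 243, 117); #8e8d7f is rgb(142, 141, 127).
On the R channel (widest range): 142 ≈ 251 + (p/100)(128 − 251), so p ≈ 100×(142 − 251)/(128 − 251) = -10900/-123 = 88.62.
p = 89 reproduces all three channels after rounding.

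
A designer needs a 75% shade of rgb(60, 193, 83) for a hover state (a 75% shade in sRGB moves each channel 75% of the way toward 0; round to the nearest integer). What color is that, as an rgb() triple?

rgb(15, 48, 21)

A 75% shade moves each channel 75% toward 0:
  R: 60 − 45 = 15 → 15
  G: 193 − 144.75 = 48.25 → 48
  B: 83 − 62.25 = 20.75 → 21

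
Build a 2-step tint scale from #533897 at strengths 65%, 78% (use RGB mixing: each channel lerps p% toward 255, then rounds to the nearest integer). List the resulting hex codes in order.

#c3b9db, #d9d3e8

#533897 is rgb(83, 56, 151).
65%: (83 + 111.8 = 194.8→195, 56 + 129.35 = 185.35→185, 151 + 67.6 = 218.6→219) → #c3b9db
78%: (83 + 134.16 = 217.16→217, 56 + 155.22 = 211.22→211, 151 + 81.12 = 232.12→232) → #d9d3e8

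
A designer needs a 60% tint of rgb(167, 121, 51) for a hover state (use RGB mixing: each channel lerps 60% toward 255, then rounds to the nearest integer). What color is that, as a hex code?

#dcc9ad

Per channel, c → c + 0.6(255 − c):
  R: 167 + 0.6×(255−167) = 167 + 52.8 = 219.8 → 220
  G: 121 + 0.6×(255−121) = 121 + 80.4 = 201.4 → 201
  B: 51 + 0.6×(255−51) = 51 + 122.4 = 173.4 → 173
rgb(220, 201, 173) = #dcc9ad.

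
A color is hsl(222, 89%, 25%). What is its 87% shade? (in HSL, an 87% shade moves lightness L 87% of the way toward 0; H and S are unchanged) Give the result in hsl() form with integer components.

L moves 87% from 25 toward 0: 25 − 21.75 = 3.25 → 3.
H and S are unchanged.

hsl(222, 89%, 3%)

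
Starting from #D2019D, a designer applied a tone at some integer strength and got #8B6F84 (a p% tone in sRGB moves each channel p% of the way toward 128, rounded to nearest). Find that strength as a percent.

#D2019D is rgb(210, 1, 157); #8B6F84 is rgb(139, 111, 132).
On the G channel (widest range): 111 ≈ 1 + (p/100)(128 − 1), so p ≈ 100×(111 − 1)/(128 − 1) = 11000/127 = 86.61.
p = 87 reproduces all three channels after rounding.

87%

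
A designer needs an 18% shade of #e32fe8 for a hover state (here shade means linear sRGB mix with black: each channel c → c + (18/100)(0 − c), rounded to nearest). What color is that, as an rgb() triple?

#e32fe8 is rgb(227, 47, 232).
Per channel, c → c + 0.18(0 − c):
  R: 227 + 0.18×(0−227) = 227 − 40.86 = 186.14 → 186
  G: 47 + 0.18×(0−47) = 47 − 8.46 = 38.54 → 39
  B: 232 + 0.18×(0−232) = 232 − 41.76 = 190.24 → 190

rgb(186, 39, 190)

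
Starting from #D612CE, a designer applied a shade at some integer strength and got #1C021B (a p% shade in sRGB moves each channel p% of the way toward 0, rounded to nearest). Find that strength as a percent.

#D612CE is rgb(214, 18, 206); #1C021B is rgb(28, 2, 27).
On the R channel (widest range): 28 ≈ 214 + (p/100)(0 − 214), so p ≈ 100×(28 − 214)/(0 − 214) = -18600/-214 = 86.92.
p = 87 reproduces all three channels after rounding.

87%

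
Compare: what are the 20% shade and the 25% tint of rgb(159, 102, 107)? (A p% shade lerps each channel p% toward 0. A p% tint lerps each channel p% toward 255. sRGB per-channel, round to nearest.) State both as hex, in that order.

20% shade:
  R: 159 + 0.2×(0−159) = 159 − 31.8 = 127.2 → 127
  G: 102 + 0.2×(0−102) = 102 − 20.4 = 81.6 → 82
  B: 107 − 21.4 = 85.6 → 86
  → #7F5256
25% tint:
  R: 159 + 24 = 183 → 183
  G: 102 + 0.25×(255−102) = 102 + 38.25 = 140.25 → 140
  B: 107 + 0.25×(255−107) = 107 + 37 = 144 → 144
  → #B78C90

#7F5256, #B78C90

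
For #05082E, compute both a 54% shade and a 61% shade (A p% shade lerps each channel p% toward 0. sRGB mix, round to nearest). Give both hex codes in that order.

#05082E is rgb(5, 8, 46).
54% shade:
  R: 5 + 0.54×(0−5) = 5 − 2.7 = 2.3 → 2
  G: 8 − 4.32 = 3.68 → 4
  B: 46 − 24.84 = 21.16 → 21
  → #020415
61% shade:
  R: 5 + 0.61×(0−5) = 5 − 3.05 = 1.95 → 2
  G: 8 + 0.61×(0−8) = 8 − 4.88 = 3.12 → 3
  B: 46 − 28.06 = 17.94 → 18
  → #020312

#020415, #020312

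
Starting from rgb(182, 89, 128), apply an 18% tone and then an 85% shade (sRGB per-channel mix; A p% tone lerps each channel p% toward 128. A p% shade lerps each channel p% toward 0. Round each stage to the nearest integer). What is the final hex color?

Per channel, c → c + 0.18(128 − c):
  R: 182 + 0.18×(128−182) = 182 − 9.72 = 172.28 → 172
  G: 89 + 0.18×(128−89) = 89 + 7.02 = 96.02 → 96
  B: 128 + 0.18×(128−128) = 128 + 0 = 128 → 128
After the tone: rgb(172, 96, 128) = #ac6080.
Lerp each channel 85% toward 0:
  R: 172 + 0.85×(0−172) = 172 − 146.2 = 25.8 → 26
  G: 96 + 0.85×(0−96) = 96 − 81.6 = 14.4 → 14
  B: 128 + 0.85×(0−128) = 128 − 108.8 = 19.2 → 19
rgb(26, 14, 19) = #1a0e13.

#1a0e13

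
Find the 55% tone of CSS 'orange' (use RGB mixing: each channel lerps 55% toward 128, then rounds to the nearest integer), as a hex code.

CSS orange is rgb(255, 165, 0).
A 55% tone moves each channel 55% toward 128:
  R: 255 − 69.85 = 185.15 → 185
  G: 165 + 0.55×(128−165) = 165 − 20.35 = 144.65 → 145
  B: 0 + 0.55×(128−0) = 0 + 70.4 = 70.4 → 70
rgb(185, 145, 70) = #b99146.

#b99146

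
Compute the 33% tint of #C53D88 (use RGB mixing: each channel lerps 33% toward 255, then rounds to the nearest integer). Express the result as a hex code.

#D87DAF

#C53D88 is rgb(197, 61, 136).
Per channel, c → c + 0.33(255 − c):
  R: 197 + 0.33×(255−197) = 197 + 19.14 = 216.14 → 216
  G: 61 + 0.33×(255−61) = 61 + 64.02 = 125.02 → 125
  B: 136 + 39.27 = 175.27 → 175
rgb(216, 125, 175) = #D87DAF.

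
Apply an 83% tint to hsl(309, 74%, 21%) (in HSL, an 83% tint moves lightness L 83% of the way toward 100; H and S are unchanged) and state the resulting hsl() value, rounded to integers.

L moves 83% from 21 toward 100: 21 + 65.57 = 86.57 → 87.
H and S are unchanged.

hsl(309, 74%, 87%)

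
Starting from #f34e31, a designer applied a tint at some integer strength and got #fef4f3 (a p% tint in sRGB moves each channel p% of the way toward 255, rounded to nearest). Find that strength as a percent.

#f34e31 is rgb(243, 78, 49); #fef4f3 is rgb(254, 244, 243).
On the B channel (widest range): 243 ≈ 49 + (p/100)(255 − 49), so p ≈ 100×(243 − 49)/(255 − 49) = 19400/206 = 94.17.
p = 94 reproduces all three channels after rounding.

94%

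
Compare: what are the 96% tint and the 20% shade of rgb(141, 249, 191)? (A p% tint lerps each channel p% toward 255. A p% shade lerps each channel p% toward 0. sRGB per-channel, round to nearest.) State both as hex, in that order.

96% tint:
  R: 141 + 109.44 = 250.44 → 250
  G: 249 + 5.76 = 254.76 → 255
  B: 191 + 61.44 = 252.44 → 252
  → #FAFFFC
20% shade:
  R: 141 − 28.2 = 112.8 → 113
  G: 249 + 0.2×(0−249) = 249 − 49.8 = 199.2 → 199
  B: 191 − 38.2 = 152.8 → 153
  → #71C799

#FAFFFC, #71C799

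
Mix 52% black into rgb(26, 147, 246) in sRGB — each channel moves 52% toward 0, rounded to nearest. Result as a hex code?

A 52% shade moves each channel 52% toward 0:
  R: 26 − 13.52 = 12.48 → 12
  G: 147 + 0.52×(0−147) = 147 − 76.44 = 70.56 → 71
  B: 246 − 127.92 = 118.08 → 118
rgb(12, 71, 118) = #0C4776.

#0C4776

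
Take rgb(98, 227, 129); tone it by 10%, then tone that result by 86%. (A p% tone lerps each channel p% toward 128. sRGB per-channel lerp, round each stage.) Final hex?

#7c8c80

A 10% tone moves each channel 10% toward 128:
  R: 98 + 0.1×(128−98) = 98 + 3 = 101 → 101
  G: 227 + 0.1×(128−227) = 227 − 9.9 = 217.1 → 217
  B: 129 + 0.1×(128−129) = 129 − 0.1 = 128.9 → 129
After the tone: rgb(101, 217, 129) = #65d981.
Lerp each channel 86% toward 128:
  R: 101 + 0.86×(128−101) = 101 + 23.22 = 124.22 → 124
  G: 217 + 0.86×(128−217) = 217 − 76.54 = 140.46 → 140
  B: 129 + 0.86×(128−129) = 129 − 0.86 = 128.14 → 128
rgb(124, 140, 128) = #7c8c80.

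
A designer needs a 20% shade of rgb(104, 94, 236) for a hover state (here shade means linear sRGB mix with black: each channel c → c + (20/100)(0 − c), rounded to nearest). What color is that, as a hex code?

Per channel, c → c + 0.2(0 − c):
  R: 104 + 0.2×(0−104) = 104 − 20.8 = 83.2 → 83
  G: 94 + 0.2×(0−94) = 94 − 18.8 = 75.2 → 75
  B: 236 + 0.2×(0−236) = 236 − 47.2 = 188.8 → 189
rgb(83, 75, 189) = #534BBD.

#534BBD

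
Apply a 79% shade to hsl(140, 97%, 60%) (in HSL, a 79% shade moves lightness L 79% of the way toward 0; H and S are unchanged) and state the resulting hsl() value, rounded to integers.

L moves 79% from 60 toward 0: 60 − 47.4 = 12.6 → 13.
H and S are unchanged.

hsl(140, 97%, 13%)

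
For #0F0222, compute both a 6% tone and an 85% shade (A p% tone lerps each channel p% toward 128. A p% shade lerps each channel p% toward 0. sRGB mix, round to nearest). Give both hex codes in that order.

#160A28, #020005

#0F0222 is rgb(15, 2, 34).
6% tone:
  R: 15 + 0.06×(128−15) = 15 + 6.78 = 21.78 → 22
  G: 2 + 7.56 = 9.56 → 10
  B: 34 + 0.06×(128−34) = 34 + 5.64 = 39.64 → 40
  → #160A28
85% shade:
  R: 15 − 12.75 = 2.25 → 2
  G: 2 − 1.7 = 0.3 → 0
  B: 34 − 28.9 = 5.1 → 5
  → #020005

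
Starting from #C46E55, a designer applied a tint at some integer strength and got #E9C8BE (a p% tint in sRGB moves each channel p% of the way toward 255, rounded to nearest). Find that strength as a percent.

#C46E55 is rgb(196, 110, 85); #E9C8BE is rgb(233, 200, 190).
On the B channel (widest range): 190 ≈ 85 + (p/100)(255 − 85), so p ≈ 100×(190 − 85)/(255 − 85) = 10500/170 = 61.76.
p = 62 reproduces all three channels after rounding.

62%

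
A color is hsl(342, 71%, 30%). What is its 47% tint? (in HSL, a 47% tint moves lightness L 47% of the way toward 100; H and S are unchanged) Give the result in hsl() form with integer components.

L moves 47% from 30 toward 100: 30 + 32.9 = 62.9 → 63.
H and S are unchanged.

hsl(342, 71%, 63%)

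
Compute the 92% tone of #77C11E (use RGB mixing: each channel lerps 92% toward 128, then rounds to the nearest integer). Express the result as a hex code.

#77C11E is rgb(119, 193, 30).
A 92% tone moves each channel 92% toward 128:
  R: 119 + 0.92×(128−119) = 119 + 8.28 = 127.28 → 127
  G: 193 − 59.8 = 133.2 → 133
  B: 30 + 0.92×(128−30) = 30 + 90.16 = 120.16 → 120
rgb(127, 133, 120) = #7F8578.

#7F8578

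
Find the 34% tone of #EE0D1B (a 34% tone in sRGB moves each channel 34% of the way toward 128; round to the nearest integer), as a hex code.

#EE0D1B is rgb(238, 13, 27).
Lerp each channel 34% toward 128:
  R: 238 + 0.34×(128−238) = 238 − 37.4 = 200.6 → 201
  G: 13 + 0.34×(128−13) = 13 + 39.1 = 52.1 → 52
  B: 27 + 34.34 = 61.34 → 61
rgb(201, 52, 61) = #C9343D.

#C9343D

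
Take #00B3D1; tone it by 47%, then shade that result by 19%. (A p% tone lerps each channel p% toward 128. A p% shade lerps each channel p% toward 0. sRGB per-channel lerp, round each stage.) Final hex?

#317E8B

#00B3D1 is rgb(0, 179, 209).
Lerp each channel 47% toward 128:
  R: 0 + 0.47×(128−0) = 0 + 60.16 = 60.16 → 60
  G: 179 + 0.47×(128−179) = 179 − 23.97 = 155.03 → 155
  B: 209 + 0.47×(128−209) = 209 − 38.07 = 170.93 → 171
After the tone: rgb(60, 155, 171) = #3C9BAB.
A 19% shade moves each channel 19% toward 0:
  R: 60 − 11.4 = 48.6 → 49
  G: 155 + 0.19×(0−155) = 155 − 29.45 = 125.55 → 126
  B: 171 − 32.49 = 138.51 → 139
rgb(49, 126, 139) = #317E8B.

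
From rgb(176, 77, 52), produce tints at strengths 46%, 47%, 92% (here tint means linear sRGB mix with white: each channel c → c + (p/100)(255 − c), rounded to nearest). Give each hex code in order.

46%: (176 + 36.34 = 212.34→212, 77 + 81.88 = 158.88→159, 52 + 93.38 = 145.38→145) → #d49f91
47%: (176 + 37.13 = 213.13→213, 77 + 83.66 = 160.66→161, 52 + 95.41 = 147.41→147) → #d5a193
92%: (176 + 72.68 = 248.68→249, 77 + 163.76 = 240.76→241, 52 + 186.76 = 238.76→239) → #f9f1ef

#d49f91, #d5a193, #f9f1ef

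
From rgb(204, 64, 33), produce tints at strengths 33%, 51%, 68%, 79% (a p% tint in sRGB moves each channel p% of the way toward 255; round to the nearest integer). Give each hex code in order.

33%: (204 + 16.83 = 220.83→221, 64 + 63.03 = 127.03→127, 33 + 73.26 = 106.26→106) → #dd7f6a
51%: (204 + 26.01 = 230.01→230, 64 + 97.41 = 161.41→161, 33 + 113.22 = 146.22→146) → #e6a192
68%: (204 + 34.68 = 238.68→239, 64 + 129.88 = 193.88→194, 33 + 150.96 = 183.96→184) → #efc2b8
79%: (204 + 40.29 = 244.29→244, 64 + 150.89 = 214.89→215, 33 + 175.38 = 208.38→208) → #f4d7d0

#dd7f6a, #e6a192, #efc2b8, #f4d7d0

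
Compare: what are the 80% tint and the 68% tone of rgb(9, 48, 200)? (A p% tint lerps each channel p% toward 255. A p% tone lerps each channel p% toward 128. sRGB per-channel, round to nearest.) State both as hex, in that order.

#CED6F4, #5A6697

80% tint:
  R: 9 + 0.8×(255−9) = 9 + 196.8 = 205.8 → 206
  G: 48 + 165.6 = 213.6 → 214
  B: 200 + 0.8×(255−200) = 200 + 44 = 244 → 244
  → #CED6F4
68% tone:
  R: 9 + 0.68×(128−9) = 9 + 80.92 = 89.92 → 90
  G: 48 + 0.68×(128−48) = 48 + 54.4 = 102.4 → 102
  B: 200 + 0.68×(128−200) = 200 − 48.96 = 151.04 → 151
  → #5A6697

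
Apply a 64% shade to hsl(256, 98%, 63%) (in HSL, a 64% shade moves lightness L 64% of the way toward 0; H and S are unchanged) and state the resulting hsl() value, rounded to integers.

L moves 64% from 63 toward 0: 63 − 40.32 = 22.68 → 23.
H and S are unchanged.

hsl(256, 98%, 23%)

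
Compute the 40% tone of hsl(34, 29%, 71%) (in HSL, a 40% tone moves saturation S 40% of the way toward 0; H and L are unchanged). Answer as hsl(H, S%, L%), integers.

hsl(34, 17%, 71%)

S moves 40% from 29 toward 0: 29 − 11.6 = 17.4 → 17.
H and L are unchanged.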